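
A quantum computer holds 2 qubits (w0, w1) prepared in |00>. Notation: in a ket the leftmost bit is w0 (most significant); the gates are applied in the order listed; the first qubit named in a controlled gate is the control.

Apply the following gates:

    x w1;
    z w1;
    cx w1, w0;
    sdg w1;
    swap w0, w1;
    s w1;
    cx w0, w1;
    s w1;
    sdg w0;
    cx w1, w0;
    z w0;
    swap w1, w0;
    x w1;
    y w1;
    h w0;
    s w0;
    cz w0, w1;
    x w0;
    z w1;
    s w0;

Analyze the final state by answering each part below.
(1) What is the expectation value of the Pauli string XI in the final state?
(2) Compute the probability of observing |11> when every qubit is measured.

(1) The observable XI averages to -1.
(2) A full measurement returns |11> with probability 1/2.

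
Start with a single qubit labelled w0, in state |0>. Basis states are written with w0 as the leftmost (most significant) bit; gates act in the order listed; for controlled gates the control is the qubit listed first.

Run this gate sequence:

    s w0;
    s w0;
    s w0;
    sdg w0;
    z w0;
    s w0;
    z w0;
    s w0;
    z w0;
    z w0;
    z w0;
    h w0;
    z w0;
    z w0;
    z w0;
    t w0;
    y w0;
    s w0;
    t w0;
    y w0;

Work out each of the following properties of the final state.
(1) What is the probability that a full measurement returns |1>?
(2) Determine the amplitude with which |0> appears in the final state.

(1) The probability of measuring |1> is 1/2.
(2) The amplitude on |0> is sqrt(2)*exp(3*I*pi/4)/2.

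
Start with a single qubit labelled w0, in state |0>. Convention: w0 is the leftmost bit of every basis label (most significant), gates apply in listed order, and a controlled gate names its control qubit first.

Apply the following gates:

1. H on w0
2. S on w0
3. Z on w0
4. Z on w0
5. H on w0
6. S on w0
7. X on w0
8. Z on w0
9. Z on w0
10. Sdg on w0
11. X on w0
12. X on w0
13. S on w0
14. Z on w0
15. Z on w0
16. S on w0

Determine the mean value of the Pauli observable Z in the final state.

The expectation value of Z is 0. Key observation: the block from step 8 through step 15 cancels to the identity and can be dropped.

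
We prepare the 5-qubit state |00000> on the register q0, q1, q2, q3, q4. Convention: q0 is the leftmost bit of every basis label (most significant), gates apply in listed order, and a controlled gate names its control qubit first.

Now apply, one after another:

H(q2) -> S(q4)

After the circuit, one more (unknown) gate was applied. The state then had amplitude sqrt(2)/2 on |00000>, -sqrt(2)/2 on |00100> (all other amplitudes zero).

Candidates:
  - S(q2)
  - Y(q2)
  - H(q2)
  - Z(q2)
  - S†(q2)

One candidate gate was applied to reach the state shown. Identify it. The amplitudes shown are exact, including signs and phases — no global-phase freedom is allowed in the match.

The unique candidate consistent with the amplitudes is Z(q2).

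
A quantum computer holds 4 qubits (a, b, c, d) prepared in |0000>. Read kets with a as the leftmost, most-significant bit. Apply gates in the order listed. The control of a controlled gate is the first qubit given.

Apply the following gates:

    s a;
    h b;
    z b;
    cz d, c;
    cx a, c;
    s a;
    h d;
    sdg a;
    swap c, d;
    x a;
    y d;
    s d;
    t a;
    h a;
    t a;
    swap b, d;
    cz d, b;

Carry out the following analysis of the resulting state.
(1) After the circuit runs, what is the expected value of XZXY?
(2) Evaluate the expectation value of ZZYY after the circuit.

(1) The expectation value of XZXY is 0.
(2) In the final state, ZZYY has expectation 0.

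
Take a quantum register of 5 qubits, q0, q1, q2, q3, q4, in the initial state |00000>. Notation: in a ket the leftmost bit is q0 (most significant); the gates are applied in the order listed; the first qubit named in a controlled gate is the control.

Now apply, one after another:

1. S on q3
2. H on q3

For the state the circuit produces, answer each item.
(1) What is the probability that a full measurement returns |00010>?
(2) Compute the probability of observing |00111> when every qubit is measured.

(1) A full measurement returns |00010> with probability 1/2.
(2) A full measurement returns |00111> with probability 0.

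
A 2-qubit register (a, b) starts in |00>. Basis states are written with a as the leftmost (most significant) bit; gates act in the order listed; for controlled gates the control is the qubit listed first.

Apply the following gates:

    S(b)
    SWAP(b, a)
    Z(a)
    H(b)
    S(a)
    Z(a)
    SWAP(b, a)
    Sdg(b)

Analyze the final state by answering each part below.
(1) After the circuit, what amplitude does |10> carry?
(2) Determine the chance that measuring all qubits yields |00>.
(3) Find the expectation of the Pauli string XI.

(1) The amplitude on |10> is sqrt(2)/2.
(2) A full measurement returns |00> with probability 1/2.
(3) The expectation value of XI is 1.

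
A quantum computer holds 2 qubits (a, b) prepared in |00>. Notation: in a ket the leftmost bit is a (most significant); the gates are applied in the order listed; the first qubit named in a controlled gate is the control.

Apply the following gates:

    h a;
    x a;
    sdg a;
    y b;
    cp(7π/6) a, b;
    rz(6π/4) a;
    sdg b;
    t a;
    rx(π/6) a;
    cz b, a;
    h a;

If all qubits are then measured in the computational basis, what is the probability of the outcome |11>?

A full measurement returns |11> with probability -sqrt(2)/8 + sqrt(6)/8 + 1/2.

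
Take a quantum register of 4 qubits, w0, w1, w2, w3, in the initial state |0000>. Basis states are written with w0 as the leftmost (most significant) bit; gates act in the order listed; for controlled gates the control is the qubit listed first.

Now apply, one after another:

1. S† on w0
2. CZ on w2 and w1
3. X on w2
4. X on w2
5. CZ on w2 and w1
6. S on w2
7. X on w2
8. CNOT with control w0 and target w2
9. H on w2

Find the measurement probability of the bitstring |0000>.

The probability of measuring |0000> is 1/2. Key observation: steps 2-5 multiply out to the identity, so the circuit reduces to the remaining gates.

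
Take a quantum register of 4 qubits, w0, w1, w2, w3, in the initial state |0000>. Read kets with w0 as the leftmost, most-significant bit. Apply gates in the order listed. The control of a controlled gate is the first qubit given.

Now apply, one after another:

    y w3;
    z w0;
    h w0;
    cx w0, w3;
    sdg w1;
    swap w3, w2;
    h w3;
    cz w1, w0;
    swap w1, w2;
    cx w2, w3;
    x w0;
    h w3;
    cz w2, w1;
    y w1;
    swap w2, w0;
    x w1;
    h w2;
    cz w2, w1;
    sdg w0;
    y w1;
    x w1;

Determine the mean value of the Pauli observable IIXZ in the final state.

The expectation value of IIXZ is 1.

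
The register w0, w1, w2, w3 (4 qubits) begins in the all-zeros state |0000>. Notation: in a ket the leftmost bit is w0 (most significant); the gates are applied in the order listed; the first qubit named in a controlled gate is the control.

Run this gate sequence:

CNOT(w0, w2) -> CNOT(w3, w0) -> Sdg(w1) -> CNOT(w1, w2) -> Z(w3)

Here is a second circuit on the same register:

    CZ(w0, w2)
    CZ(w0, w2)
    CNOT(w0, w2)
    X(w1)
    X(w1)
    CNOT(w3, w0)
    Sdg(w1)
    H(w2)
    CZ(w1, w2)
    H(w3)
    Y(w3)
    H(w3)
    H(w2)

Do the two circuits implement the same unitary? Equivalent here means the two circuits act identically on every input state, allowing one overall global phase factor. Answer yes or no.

No, they are not equivalent — no single phase factor reconciles the two unitaries.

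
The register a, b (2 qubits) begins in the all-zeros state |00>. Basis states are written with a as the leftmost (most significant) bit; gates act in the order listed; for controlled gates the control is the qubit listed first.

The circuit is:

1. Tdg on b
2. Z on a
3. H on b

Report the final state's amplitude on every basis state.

The final amplitudes are sqrt(2)/2 on |00>, sqrt(2)/2 on |01>, 0 on |10>, 0 on |11>.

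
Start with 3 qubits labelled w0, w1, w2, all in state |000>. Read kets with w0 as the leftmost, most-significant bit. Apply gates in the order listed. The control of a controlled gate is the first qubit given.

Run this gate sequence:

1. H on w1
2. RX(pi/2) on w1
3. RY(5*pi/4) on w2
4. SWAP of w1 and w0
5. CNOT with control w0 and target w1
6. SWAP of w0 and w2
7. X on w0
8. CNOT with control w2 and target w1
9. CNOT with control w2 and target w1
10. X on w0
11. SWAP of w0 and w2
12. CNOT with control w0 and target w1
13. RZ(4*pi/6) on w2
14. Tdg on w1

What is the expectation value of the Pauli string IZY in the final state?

The expectation value of IZY is -sqrt(6)/4.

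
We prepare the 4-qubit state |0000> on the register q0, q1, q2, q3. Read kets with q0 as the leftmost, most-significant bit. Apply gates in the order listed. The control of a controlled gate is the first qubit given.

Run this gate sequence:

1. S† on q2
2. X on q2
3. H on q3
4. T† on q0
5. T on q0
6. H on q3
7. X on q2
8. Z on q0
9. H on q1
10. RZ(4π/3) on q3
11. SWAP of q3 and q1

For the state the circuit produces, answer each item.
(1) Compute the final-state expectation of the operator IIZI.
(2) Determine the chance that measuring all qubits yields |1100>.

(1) The observable IIZI averages to 1. Key observation: gates 2-7 undo each other exactly, leaving only the rest of the circuit to track.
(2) Outcome |1100> occurs with probability 0.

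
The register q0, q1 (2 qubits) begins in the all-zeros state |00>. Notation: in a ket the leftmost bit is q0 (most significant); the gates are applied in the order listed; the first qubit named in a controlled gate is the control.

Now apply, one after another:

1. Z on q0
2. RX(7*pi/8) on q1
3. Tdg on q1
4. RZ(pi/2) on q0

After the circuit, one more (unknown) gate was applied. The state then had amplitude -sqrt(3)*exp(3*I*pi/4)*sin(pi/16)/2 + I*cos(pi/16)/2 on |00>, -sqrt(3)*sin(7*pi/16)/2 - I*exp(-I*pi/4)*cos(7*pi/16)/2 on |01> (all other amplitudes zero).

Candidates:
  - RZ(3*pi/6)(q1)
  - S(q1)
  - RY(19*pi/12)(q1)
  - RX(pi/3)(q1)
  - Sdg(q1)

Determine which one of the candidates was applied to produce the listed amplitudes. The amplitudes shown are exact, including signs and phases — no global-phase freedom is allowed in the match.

It was RX(pi/3)(q1) that produced the state shown.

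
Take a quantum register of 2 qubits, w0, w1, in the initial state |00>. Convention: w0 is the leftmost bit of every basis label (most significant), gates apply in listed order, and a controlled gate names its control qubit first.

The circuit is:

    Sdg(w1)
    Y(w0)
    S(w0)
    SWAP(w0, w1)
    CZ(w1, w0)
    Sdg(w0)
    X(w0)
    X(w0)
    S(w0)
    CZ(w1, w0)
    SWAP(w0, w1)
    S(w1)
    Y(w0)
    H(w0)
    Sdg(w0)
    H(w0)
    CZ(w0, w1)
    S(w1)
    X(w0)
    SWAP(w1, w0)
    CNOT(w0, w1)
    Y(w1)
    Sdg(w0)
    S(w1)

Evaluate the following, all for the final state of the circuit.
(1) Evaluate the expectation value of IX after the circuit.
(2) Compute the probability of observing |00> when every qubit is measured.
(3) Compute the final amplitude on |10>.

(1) The observable IX averages to 1. Key observation: the block from step 4 through step 11 cancels to the identity and can be dropped.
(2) Outcome |00> occurs with probability 1/2.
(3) The amplitude on |10> is 0.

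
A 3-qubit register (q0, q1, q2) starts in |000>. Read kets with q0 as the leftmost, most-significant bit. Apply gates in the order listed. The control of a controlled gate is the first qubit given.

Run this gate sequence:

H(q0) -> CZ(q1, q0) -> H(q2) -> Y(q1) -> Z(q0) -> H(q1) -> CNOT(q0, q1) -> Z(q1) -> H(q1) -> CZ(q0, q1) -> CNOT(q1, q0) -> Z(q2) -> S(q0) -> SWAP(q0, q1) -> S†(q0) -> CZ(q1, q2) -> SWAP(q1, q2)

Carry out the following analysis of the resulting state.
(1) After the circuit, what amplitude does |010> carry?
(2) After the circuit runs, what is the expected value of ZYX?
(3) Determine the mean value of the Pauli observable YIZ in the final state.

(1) |010> carries amplitude -I/2 in the final state.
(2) The observable ZYX averages to 1.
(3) The expectation value of YIZ is 0.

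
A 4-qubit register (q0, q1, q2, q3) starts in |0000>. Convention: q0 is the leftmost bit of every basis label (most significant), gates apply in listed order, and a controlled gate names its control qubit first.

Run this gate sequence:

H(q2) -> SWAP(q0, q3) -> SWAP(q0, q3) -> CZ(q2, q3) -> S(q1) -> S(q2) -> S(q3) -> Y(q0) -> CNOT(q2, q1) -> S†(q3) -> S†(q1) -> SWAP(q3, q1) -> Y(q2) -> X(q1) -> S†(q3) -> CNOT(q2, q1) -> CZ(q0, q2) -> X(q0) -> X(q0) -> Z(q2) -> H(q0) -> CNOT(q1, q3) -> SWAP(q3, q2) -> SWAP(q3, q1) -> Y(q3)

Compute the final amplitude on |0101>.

The amplitude on |0101> is -I/2.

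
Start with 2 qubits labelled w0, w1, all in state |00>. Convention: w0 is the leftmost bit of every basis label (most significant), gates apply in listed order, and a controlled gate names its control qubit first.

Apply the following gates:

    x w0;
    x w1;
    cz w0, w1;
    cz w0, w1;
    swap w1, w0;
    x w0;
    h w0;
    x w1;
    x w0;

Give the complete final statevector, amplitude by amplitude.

The resulting statevector has amplitude sqrt(2)/2 on |00>, 0 on |01>, sqrt(2)/2 on |10>, 0 on |11>.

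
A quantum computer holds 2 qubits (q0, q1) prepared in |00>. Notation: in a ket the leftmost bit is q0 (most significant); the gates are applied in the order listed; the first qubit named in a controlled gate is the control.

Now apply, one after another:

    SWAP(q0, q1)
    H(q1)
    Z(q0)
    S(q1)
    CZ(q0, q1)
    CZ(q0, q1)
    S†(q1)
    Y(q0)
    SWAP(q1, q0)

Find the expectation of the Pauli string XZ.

The observable XZ averages to -1. Key observation: steps 4-7 multiply out to the identity, so the circuit reduces to the remaining gates.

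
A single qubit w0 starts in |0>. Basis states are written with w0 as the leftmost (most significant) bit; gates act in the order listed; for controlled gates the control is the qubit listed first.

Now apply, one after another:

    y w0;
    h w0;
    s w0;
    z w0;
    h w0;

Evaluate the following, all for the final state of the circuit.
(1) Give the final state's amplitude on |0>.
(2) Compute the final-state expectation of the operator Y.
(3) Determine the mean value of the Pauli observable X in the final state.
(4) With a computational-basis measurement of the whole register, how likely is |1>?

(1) The amplitude on |0> is -1/2 + I/2.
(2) The expectation value of Y is -1.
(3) The observable X averages to 0.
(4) Outcome |1> occurs with probability 1/2.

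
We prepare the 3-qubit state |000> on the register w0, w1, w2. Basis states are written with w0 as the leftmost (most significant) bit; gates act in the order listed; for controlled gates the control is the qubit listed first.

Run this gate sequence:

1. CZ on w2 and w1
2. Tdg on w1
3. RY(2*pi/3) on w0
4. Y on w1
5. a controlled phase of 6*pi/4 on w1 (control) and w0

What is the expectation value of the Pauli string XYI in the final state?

The expectation value of XYI is 0.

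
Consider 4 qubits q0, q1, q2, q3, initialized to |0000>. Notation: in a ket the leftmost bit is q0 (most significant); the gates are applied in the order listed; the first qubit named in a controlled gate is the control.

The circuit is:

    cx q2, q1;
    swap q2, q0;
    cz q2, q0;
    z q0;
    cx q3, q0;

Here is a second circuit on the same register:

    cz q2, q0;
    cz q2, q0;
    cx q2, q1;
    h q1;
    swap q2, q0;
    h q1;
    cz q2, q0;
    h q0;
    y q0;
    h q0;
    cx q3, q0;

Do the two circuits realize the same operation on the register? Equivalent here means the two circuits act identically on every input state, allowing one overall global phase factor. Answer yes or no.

No, they are not equivalent — no single phase factor reconciles the two unitaries.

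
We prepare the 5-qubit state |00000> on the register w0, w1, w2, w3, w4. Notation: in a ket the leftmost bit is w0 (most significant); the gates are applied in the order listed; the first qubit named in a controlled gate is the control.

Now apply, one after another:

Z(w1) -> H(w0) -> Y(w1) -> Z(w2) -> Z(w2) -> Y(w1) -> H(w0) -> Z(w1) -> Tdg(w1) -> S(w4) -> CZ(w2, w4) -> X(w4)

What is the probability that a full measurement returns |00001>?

The probability of measuring |00001> is 1. Key observation: gates 1-8 undo each other exactly, leaving only the rest of the circuit to track.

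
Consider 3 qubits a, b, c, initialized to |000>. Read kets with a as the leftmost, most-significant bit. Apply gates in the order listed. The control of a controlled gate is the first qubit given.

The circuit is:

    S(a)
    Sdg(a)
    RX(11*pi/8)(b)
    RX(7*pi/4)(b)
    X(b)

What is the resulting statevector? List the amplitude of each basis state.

After the circuit, the state carries amplitude I*sqrt(1/2 - sqrt(2)/4)*cos(5*pi/16) + I*sqrt(sqrt(2)/4 + 1/2)*sin(5*pi/16) on |000>, -sqrt(1/2 - sqrt(2)/4)*sin(5*pi/16) + sqrt(sqrt(2)/4 + 1/2)*cos(5*pi/16) on |010>, and 0 on every other basis state. Key observation: the block from step 1 through step 2 cancels to the identity and can be dropped.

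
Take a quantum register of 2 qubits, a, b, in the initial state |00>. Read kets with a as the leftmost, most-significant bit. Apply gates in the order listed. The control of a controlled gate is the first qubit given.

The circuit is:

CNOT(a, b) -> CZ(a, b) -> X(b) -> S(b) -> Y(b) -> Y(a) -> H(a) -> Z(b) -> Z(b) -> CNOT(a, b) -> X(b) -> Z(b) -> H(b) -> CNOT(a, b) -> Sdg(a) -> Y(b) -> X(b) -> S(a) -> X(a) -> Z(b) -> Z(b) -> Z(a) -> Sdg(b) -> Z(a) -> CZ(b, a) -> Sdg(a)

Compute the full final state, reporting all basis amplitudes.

The final amplitudes are 1/2 on |00>, I/2 on |01>, -I/2 on |10>, 1/2 on |11>.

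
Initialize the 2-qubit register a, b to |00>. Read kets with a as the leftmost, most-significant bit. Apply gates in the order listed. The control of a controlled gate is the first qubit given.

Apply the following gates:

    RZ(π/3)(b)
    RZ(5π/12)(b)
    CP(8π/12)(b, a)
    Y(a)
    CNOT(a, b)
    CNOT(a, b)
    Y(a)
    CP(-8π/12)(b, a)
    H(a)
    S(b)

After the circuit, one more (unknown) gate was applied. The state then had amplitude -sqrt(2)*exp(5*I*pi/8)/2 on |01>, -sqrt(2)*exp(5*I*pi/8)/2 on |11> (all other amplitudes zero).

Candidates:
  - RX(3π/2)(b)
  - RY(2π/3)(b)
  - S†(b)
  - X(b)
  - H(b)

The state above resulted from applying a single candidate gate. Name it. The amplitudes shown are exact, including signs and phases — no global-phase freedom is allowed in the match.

It was X(b) that produced the state shown. Key observation: the block from step 3 through step 8 cancels to the identity and can be dropped.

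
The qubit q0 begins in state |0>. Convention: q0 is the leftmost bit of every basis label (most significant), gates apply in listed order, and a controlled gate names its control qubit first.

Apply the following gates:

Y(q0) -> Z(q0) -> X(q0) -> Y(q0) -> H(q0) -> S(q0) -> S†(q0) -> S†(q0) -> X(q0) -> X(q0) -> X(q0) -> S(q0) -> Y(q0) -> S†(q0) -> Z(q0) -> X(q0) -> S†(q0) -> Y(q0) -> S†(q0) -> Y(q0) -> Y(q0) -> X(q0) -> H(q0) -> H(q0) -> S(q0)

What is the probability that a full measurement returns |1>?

A full measurement returns |1> with probability 1/2. Key observation: the block from step 23 through step 24 cancels to the identity and can be dropped.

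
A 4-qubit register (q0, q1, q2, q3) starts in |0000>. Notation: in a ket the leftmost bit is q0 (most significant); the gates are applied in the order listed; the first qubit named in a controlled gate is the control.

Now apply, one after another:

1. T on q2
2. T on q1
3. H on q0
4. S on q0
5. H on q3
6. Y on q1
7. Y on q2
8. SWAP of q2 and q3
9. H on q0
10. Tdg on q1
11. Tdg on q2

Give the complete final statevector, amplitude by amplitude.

The final amplitudes are -1/2 on |0101>, sqrt(2)*(-1 + I)/4 on |0111>, sqrt(2)*(1 - I)*exp(3*I*pi/4)/4 on |1101>, sqrt(2)*(1 + I)/4 on |1111>, and 0 on every other basis state.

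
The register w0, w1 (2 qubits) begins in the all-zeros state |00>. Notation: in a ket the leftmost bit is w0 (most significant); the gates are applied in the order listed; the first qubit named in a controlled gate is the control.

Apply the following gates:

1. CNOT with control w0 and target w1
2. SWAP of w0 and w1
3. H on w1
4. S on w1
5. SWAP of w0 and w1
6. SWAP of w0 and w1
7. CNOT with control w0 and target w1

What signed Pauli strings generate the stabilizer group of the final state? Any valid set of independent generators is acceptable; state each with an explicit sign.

The stabilizer group can be generated by +IY, +ZI, among other valid generating sets.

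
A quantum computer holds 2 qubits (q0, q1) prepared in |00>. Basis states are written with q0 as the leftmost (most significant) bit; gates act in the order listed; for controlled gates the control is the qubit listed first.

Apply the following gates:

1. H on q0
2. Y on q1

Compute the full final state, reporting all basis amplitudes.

The resulting statevector has amplitude 0 on |00>, sqrt(2)*I/2 on |01>, 0 on |10>, sqrt(2)*I/2 on |11>.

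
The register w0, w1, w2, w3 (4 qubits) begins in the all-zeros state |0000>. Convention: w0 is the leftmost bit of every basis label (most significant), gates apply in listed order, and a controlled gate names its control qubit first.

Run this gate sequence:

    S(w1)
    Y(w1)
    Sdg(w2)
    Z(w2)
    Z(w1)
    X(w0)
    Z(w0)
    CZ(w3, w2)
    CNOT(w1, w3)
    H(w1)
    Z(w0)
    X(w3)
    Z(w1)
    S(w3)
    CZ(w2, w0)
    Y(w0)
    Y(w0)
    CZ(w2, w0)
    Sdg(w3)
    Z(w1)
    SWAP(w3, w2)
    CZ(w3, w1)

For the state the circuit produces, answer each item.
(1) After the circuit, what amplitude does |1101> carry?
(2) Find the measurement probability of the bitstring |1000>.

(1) |1101> carries amplitude 0 in the final state. Key observation: steps 13-20 multiply out to the identity, so the circuit reduces to the remaining gates.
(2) Outcome |1000> occurs with probability 1/2.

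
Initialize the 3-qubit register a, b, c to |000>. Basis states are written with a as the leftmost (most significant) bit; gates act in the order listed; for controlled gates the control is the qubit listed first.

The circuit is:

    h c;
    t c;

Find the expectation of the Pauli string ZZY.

In the final state, ZZY has expectation sqrt(2)/2.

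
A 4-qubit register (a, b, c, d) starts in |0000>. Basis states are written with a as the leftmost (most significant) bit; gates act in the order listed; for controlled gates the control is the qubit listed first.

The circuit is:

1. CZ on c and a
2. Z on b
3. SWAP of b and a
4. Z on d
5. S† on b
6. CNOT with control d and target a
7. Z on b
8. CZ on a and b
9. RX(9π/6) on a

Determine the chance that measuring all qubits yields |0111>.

Outcome |0111> occurs with probability 0.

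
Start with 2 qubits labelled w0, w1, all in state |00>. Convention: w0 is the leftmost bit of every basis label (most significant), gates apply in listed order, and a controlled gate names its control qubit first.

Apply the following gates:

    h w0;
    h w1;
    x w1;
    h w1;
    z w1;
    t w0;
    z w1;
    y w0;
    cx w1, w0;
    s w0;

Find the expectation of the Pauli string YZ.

In the final state, YZ has expectation -sqrt(2)/2. Key observation: gates 2-5 undo each other exactly, leaving only the rest of the circuit to track.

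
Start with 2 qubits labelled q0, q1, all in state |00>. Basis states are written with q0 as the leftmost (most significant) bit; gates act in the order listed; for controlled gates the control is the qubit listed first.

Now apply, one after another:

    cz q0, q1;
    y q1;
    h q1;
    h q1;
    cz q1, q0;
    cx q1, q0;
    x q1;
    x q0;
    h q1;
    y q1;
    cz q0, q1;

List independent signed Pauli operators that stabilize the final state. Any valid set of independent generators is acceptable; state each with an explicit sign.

The stabilizer group can be generated by -IX, +ZI, among other valid generating sets.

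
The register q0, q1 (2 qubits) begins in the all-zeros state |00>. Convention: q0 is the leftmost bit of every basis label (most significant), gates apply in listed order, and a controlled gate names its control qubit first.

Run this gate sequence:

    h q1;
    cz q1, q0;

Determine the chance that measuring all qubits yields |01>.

A full measurement returns |01> with probability 1/2.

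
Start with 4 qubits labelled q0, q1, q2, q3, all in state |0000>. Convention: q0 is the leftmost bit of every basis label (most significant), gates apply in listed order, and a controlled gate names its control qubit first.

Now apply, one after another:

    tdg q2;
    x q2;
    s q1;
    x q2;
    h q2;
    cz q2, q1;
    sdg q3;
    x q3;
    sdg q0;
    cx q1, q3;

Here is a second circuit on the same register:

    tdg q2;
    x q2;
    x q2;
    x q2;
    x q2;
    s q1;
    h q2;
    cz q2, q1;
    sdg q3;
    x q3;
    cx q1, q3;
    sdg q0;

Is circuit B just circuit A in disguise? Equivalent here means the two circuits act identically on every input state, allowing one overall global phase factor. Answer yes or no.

Yes, they are equivalent — the unitaries differ by at most a global phase.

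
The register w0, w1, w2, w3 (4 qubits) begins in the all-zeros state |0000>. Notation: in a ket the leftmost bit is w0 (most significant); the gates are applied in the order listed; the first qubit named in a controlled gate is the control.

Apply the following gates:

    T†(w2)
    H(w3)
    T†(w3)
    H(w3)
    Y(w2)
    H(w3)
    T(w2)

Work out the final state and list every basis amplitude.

After the circuit, the state carries amplitude sqrt(2)*exp(3*I*pi/4)/2 on |0010>, sqrt(2)*I/2 on |0011>, and 0 on every other basis state.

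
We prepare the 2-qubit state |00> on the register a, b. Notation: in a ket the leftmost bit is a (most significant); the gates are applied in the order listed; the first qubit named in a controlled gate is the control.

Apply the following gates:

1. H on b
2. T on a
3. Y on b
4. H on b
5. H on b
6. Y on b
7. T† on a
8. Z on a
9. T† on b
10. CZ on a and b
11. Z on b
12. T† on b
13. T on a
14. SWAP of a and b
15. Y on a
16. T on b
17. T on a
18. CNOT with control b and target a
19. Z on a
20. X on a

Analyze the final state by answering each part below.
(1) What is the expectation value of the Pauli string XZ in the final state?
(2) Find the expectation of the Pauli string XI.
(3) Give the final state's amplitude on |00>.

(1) The expectation value of XZ is sqrt(2)/2. Key observation: steps 2-7 multiply out to the identity, so the circuit reduces to the remaining gates.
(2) The expectation value of XI is sqrt(2)/2.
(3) |00> carries amplitude -sqrt(2)*exp(3*I*pi/4)/2 in the final state.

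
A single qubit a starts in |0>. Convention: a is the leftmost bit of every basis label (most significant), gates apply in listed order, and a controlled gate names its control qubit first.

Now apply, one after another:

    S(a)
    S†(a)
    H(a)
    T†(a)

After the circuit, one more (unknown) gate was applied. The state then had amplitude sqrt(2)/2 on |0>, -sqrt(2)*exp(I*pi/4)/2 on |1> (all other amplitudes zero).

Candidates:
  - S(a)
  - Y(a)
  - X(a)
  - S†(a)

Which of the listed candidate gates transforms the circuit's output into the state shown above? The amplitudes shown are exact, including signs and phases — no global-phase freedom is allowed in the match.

It was S†(a) that produced the state shown. Key observation: the block from step 1 through step 2 cancels to the identity and can be dropped.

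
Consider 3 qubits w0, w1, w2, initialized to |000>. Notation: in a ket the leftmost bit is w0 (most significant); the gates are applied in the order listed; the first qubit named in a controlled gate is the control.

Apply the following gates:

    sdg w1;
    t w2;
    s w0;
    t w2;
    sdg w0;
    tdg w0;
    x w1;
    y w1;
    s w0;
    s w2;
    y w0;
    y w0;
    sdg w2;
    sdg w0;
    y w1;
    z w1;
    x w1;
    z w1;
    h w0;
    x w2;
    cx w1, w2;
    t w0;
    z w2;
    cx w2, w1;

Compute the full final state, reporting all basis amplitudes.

The final amplitudes are sqrt(2)/2 on |011>, sqrt(2)*exp(I*pi/4)/2 on |111>, and 0 on every other basis state. Key observation: gates 8-15 undo each other exactly, leaving only the rest of the circuit to track.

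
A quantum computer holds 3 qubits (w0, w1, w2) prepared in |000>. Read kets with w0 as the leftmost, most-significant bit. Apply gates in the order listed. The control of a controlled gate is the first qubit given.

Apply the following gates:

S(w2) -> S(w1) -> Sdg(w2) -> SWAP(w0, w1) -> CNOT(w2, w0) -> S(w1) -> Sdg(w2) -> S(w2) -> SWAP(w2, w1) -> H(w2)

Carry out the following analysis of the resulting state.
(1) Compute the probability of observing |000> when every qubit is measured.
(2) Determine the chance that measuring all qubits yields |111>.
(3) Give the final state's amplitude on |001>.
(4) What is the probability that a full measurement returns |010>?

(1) Outcome |000> occurs with probability 1/2.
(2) Outcome |111> occurs with probability 0.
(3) The amplitude on |001> is sqrt(2)/2.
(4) Outcome |010> occurs with probability 0.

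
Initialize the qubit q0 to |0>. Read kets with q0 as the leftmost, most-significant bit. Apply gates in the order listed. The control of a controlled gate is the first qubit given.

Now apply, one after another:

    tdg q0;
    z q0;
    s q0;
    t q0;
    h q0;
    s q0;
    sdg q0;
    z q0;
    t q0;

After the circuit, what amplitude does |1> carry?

The amplitude on |1> is -sqrt(2)*exp(I*pi/4)/2.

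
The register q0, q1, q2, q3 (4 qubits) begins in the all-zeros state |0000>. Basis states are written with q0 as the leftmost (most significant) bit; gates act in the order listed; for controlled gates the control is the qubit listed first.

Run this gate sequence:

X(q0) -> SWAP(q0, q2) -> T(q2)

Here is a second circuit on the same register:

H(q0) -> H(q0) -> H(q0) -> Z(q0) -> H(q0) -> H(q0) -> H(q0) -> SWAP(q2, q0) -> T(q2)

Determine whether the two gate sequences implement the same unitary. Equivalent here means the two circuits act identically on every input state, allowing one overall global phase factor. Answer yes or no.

Yes: on every input state the two circuits agree up to one overall phase factor.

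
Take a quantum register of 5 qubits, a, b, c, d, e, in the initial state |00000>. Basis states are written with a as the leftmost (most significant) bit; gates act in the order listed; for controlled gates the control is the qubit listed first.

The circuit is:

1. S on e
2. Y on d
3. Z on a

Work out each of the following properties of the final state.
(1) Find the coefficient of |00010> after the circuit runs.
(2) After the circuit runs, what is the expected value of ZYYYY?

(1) The amplitude on |00010> is I.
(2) The observable ZYYYY averages to 0.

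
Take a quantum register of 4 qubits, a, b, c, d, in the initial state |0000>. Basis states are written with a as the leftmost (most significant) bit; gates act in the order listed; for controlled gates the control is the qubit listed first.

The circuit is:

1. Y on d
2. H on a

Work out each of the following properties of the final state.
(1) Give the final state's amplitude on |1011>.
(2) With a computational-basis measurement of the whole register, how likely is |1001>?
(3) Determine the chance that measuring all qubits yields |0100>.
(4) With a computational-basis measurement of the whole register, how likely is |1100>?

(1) |1011> carries amplitude 0 in the final state.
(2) Outcome |1001> occurs with probability 1/2.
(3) A full measurement returns |0100> with probability 0.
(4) Outcome |1100> occurs with probability 0.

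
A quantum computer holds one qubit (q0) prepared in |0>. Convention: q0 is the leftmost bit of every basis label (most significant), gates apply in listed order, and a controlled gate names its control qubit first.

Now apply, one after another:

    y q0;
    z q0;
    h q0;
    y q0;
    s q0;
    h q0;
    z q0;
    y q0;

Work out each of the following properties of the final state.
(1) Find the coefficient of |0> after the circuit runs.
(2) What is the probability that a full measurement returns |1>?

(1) The amplitude on |0> is 1/2 + I/2.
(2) The probability of measuring |1> is 1/2.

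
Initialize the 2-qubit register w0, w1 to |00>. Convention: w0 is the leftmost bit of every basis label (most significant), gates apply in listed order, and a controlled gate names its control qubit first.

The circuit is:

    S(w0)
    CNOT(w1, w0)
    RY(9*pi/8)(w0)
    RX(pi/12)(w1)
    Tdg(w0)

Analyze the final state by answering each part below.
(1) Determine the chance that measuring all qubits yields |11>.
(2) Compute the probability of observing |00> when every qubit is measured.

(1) Outcome |11> occurs with probability -sqrt(3)*sqrt(1/2 - sqrt(2)/4)*sqrt(sqrt(2)/4 + 1/2)*sin(7*pi/16)**2/2 - sqrt(2)*sin(7*pi/16)**2/8 + sin(7*pi/16)**2/2.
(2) The probability of measuring |00> is sqrt(2)*cos(7*pi/16)**2/8 + sqrt(3)*sqrt(1/2 - sqrt(2)/4)*sqrt(sqrt(2)/4 + 1/2)*cos(7*pi/16)**2/2 + cos(7*pi/16)**2/2.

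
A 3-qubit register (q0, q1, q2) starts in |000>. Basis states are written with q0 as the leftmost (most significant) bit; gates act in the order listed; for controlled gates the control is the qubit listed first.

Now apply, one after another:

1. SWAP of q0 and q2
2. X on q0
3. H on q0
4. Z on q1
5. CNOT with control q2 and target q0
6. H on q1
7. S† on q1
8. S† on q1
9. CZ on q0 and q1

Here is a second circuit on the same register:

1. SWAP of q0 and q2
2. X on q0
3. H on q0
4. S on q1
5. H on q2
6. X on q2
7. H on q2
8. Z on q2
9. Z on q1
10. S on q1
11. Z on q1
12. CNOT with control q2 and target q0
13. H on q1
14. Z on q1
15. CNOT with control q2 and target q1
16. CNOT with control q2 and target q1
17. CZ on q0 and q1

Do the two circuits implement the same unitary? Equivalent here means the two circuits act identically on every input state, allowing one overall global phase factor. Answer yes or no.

Yes, they are equivalent — the unitaries differ by at most a global phase.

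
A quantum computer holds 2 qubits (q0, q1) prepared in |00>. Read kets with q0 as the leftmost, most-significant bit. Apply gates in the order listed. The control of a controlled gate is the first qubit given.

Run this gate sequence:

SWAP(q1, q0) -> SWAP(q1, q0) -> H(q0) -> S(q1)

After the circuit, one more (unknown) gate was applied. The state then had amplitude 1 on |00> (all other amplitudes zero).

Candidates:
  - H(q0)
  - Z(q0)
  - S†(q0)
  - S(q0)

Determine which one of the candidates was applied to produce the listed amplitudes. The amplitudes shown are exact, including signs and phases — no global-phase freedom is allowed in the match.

The unique candidate consistent with the amplitudes is H(q0). Key observation: steps 1-2 multiply out to the identity, so the circuit reduces to the remaining gates.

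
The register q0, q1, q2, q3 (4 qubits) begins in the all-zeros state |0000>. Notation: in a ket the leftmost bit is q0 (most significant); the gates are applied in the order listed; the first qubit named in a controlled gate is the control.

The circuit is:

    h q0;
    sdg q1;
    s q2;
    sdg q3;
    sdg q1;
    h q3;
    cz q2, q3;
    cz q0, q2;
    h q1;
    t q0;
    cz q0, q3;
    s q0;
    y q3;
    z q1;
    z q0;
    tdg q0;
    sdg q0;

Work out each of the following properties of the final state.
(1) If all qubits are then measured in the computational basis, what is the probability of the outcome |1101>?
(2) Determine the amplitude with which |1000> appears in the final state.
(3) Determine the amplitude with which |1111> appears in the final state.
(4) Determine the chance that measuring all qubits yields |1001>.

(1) A full measurement returns |1101> with probability 1/8.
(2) |1000> carries amplitude -sqrt(2)*I/4 in the final state.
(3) |1111> carries amplitude 0 in the final state.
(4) A full measurement returns |1001> with probability 1/8.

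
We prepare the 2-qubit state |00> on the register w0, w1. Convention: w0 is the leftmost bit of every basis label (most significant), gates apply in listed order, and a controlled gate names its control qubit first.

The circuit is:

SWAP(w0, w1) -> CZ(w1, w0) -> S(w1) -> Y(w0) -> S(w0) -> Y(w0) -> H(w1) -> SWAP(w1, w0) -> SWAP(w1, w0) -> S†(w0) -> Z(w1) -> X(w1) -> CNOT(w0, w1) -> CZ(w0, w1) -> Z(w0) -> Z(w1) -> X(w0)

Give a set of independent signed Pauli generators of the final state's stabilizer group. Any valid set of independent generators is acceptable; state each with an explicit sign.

The stabilizer group can be generated by +IX, -ZI, among other valid generating sets.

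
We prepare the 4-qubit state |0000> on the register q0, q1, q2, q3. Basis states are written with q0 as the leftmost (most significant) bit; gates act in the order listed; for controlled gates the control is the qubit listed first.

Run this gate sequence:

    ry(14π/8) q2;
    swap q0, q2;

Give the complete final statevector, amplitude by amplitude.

After the circuit, the state carries amplitude -sqrt(sqrt(2) + 2)/2 on |0000>, sqrt(2 - sqrt(2))/2 on |1000>, and 0 on every other basis state.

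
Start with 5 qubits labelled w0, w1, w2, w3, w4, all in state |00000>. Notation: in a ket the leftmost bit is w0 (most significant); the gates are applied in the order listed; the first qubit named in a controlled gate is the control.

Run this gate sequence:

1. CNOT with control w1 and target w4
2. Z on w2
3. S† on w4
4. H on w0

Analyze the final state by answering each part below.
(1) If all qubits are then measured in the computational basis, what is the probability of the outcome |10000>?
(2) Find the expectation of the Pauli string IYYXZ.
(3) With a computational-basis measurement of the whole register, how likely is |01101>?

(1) A full measurement returns |10000> with probability 1/2.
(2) In the final state, IYYXZ has expectation 0.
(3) Outcome |01101> occurs with probability 0.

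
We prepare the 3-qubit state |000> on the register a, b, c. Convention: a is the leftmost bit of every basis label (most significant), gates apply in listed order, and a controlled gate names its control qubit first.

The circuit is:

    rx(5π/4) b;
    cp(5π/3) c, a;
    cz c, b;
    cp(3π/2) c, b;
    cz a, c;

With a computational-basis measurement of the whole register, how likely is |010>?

The probability of measuring |010> is sqrt(2)/4 + 1/2.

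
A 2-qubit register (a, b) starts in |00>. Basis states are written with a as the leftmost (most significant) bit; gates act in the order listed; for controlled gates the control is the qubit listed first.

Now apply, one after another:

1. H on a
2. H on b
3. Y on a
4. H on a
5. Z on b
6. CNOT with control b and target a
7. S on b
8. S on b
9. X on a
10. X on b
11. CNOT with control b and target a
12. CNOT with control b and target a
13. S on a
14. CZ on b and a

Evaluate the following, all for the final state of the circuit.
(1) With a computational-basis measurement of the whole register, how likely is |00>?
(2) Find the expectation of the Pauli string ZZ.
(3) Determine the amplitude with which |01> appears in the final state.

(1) Outcome |00> occurs with probability 0.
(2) The observable ZZ averages to -1.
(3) The final state's coefficient on |01> equals -sqrt(2)*I/2.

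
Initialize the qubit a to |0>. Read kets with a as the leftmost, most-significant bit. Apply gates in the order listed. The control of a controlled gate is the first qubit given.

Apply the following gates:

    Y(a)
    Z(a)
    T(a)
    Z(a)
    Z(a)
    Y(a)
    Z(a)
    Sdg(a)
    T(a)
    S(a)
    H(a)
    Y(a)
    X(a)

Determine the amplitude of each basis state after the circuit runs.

The final amplitudes are -sqrt(2)*exp(3*I*pi/4)/2 on |0>, sqrt(2)*exp(3*I*pi/4)/2 on |1>.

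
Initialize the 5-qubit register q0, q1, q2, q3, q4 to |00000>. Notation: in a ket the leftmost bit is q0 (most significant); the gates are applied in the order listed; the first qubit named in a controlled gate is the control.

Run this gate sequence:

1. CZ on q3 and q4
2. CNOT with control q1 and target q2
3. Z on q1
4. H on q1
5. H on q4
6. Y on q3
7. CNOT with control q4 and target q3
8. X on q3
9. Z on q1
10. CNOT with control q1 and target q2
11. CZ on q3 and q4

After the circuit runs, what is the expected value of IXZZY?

The observable IXZZY averages to 0.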